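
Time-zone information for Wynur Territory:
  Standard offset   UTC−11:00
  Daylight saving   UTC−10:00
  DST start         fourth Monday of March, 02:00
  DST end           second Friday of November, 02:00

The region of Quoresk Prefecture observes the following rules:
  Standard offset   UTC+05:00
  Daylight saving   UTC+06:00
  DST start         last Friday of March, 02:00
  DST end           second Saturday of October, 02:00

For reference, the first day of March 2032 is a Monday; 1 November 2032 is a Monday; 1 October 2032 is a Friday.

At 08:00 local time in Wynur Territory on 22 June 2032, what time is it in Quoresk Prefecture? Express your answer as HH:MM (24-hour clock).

00:00

1 March 2032 is a Monday, so the first Monday is March 1 and the fourth is March 22.
1 November 2032 is a Monday, so the first Friday is November 5 and the second is November 12.
22 June 2032 falls between 22 March and 12 November, so daylight saving is in effect and Wynur Territory is at UTC−10:00.
08:00 Wynur Territory + 10h = 18:00 UTC.
1 March 2032 is a Monday, so Fridays fall on 5, 12, 19, 26; the last is March 26.
1 October 2032 is a Friday, so the first Saturday is October 2 and the second is October 9.
At the standard offset (UTC+05:00), 18:00 UTC + 5h = 23:00 Quoresk Prefecture standard time.
Daylight saving runs 26 March – 9 October; the standard-time date in Quoresk Prefecture, 22 June 2032, is inside that window, so Quoresk Prefecture is at UTC+06:00.
18:00 UTC + 6h = 00:00 Quoresk Prefecture (rolling into the next day, 23 June 2032).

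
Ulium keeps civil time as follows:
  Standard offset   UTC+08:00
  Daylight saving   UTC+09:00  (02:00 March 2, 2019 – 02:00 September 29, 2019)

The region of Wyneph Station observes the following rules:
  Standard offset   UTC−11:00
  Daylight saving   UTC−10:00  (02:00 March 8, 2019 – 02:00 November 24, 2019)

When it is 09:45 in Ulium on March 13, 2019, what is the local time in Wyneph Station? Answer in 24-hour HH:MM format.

14:45

Daylight saving runs 2 March – 29 September; March 13, 2019 is inside that window, so Ulium is at UTC+09:00.
09:45 Ulium − 9h = 00:45 UTC.
At the standard offset (UTC−11:00), 00:45 UTC − 11h = 13:45 Wyneph Station standard time (rolling into the previous day, 12 March 2019).
The standard-time date in Wyneph Station, March 12, 2019, falls between 8 March and 24 November, so daylight saving is in effect and Wyneph Station is at UTC−10:00.
00:45 UTC − 10h = 14:45 Wyneph Station (rolling into the previous day, 12 March 2019).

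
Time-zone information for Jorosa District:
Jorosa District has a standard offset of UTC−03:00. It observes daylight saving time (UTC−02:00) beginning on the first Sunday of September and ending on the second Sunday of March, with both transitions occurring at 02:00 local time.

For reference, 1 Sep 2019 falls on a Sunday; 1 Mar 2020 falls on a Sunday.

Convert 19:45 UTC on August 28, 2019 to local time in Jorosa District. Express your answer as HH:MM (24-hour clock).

16:45

1 September 2019 is a Sunday, so the first Sunday is September 1.
1 March 2020 is a Sunday, so the first Sunday is March 1 and the second is March 8.
At the standard offset (UTC−03:00), 19:45 UTC − 3h = 16:45 Jorosa District standard time.
The standard-time date in Jorosa District, August 28, 2019, does not fall between 1 September 2019 and 8 March 2020, so daylight saving is not in effect and Jorosa District is at UTC−03:00.
19:45 UTC − 3h = 16:45 local.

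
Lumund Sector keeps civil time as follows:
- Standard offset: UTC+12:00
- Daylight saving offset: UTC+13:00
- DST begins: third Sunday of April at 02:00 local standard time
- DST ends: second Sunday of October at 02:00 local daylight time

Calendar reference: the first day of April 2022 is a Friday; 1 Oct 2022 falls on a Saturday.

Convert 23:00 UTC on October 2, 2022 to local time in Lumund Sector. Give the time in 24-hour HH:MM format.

12:00

1 April 2022 is a Friday, so the first Sunday is April 3 and the third is April 17.
1 October 2022 is a Saturday, so the first Sunday is October 2 and the second is October 9.
At the standard offset (UTC+12:00), 23:00 UTC + 12h = 11:00 Lumund Sector standard time (rolling into the next day, 3 October 2022).
The standard-time date in Lumund Sector, October 3, 2022, lies within the daylight-saving period (17 April – 9 October), so Lumund Sector is on daylight time, UTC+13:00.
23:00 UTC + 13h = 12:00 local (rolling into the next day, 3 October 2022).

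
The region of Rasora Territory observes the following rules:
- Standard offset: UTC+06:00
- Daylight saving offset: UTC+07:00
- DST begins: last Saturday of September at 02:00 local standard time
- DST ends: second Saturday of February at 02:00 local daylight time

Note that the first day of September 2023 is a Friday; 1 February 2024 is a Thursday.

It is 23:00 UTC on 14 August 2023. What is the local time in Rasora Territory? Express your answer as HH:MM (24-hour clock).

05:00

1 September 2023 is a Friday, so Saturdays fall on 2, 9, 16, 23, 30; the last is September 30.
1 February 2024 is a Thursday, so the first Saturday is February 3 and the second is February 10.
At the standard offset (UTC+06:00), 23:00 UTC + 6h = 05:00 Rasora Territory standard time (rolling into the next day, 15 August 2023).
Daylight saving runs 30 September 2023 – 10 February 2024; the standard-time date in Rasora Territory, 15 August 2023, is outside that window, so Rasora Territory is on standard time at UTC+06:00.
23:00 UTC + 6h = 05:00 local (rolling into the next day, 15 August 2023).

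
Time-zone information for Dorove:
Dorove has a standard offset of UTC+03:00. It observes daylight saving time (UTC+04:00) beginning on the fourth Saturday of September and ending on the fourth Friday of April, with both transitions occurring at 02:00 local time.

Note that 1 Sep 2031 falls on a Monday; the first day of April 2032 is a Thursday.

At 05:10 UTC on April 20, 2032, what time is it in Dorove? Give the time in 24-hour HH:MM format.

09:10

1 September 2031 is a Monday, so the first Saturday is September 6 and the fourth is September 27.
1 April 2032 is a Thursday, so the first Friday is April 2 and the fourth is April 23.
At the standard offset (UTC+03:00), 05:10 UTC + 3h = 08:10 Dorove standard time.
Daylight saving runs 27 September 2031 – 23 April 2032; the standard-time date in Dorove, April 20, 2032, is inside that window, so Dorove is at UTC+04:00.
05:10 UTC + 4h = 09:10 local.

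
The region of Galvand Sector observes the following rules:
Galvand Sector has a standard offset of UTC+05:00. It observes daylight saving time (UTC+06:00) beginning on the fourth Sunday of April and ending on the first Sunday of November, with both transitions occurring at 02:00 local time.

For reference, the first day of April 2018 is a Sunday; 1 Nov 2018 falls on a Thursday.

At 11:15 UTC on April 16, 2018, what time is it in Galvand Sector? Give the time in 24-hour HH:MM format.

16:15

1 April 2018 is a Sunday, so the first Sunday is April 1 and the fourth is April 22.
1 November 2018 is a Thursday, so the first Sunday is November 4.
At the standard offset (UTC+05:00), 11:15 UTC + 5h = 16:15 Galvand Sector standard time.
The standard-time date in Galvand Sector, April 16, 2018, is outside the daylight-saving period (22 April – 4 November), so Galvand Sector is on standard time, UTC+05:00.
11:15 UTC + 5h = 16:15 local.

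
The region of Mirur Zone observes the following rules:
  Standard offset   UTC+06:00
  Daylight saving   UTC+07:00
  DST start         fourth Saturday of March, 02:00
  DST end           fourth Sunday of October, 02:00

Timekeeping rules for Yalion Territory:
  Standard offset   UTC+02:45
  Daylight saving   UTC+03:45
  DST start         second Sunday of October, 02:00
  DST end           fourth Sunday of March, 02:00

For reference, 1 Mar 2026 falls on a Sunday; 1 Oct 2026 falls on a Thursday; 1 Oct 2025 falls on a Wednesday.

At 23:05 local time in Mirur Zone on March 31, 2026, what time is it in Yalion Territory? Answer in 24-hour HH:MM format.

18:50

1 March 2026 is a Sunday, so the first Saturday is March 7 and the fourth is March 28.
1 October 2026 is a Thursday, so the first Sunday is October 4 and the fourth is October 25.
March 31, 2026 falls between 28 March and 25 October, so daylight saving is in effect and Mirur Zone is at UTC+07:00.
23:05 Mirur Zone − 7h = 16:05 UTC.
1 October 2025 is a Wednesday, so the first Sunday is October 5 and the second is October 12.
1 March 2026 is a Sunday, so the first Sunday is March 1 and the fourth is March 22.
At the standard offset (UTC+02:45), 16:05 UTC + 2h45m = 18:50 Yalion Territory standard time.
Daylight saving runs 12 October 2025 – 22 March 2026; the standard-time date in Yalion Territory, March 31, 2026, is outside that window, so Yalion Territory is on standard time at UTC+02:45.
16:05 UTC + 2h45m = 18:50 Yalion Territory.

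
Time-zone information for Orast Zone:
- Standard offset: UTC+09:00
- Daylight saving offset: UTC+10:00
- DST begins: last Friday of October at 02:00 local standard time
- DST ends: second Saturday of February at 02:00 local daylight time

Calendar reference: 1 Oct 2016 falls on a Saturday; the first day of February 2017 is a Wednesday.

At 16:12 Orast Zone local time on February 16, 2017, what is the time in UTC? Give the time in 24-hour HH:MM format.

1 October 2016 is a Saturday, so Fridays fall on 7, 14, 21, 28; the last is October 28.
1 February 2017 is a Wednesday, so the first Saturday is February 4 and the second is February 11.
February 16, 2017 does not fall between 28 October 2016 and 11 February 2017, so daylight saving is not in effect and Orast Zone is at UTC+09:00.
16:12 local − 9h = 07:12 UTC.

07:12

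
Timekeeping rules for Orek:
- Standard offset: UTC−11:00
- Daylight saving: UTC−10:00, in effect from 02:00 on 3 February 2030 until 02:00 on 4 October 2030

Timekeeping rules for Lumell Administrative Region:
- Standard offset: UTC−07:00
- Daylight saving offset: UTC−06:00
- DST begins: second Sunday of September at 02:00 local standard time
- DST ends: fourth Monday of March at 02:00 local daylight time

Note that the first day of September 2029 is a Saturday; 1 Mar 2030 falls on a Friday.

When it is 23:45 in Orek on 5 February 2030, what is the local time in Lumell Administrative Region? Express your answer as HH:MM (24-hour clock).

03:45

5 February 2030 falls between 3 February and 4 October, so daylight saving is in effect and Orek is at UTC−10:00.
23:45 Orek + 10h = 09:45 UTC (rolling into the next day, 6 February 2030).
1 September 2029 is a Saturday, so the first Sunday is September 2 and the second is September 9.
1 March 2030 is a Friday, so the first Monday is March 4 and the fourth is March 25.
At the standard offset (UTC−07:00), 09:45 UTC − 7h = 02:45 Lumell Administrative Region standard time.
The standard-time date in Lumell Administrative Region, 6 February 2030, falls between 9 September 2029 and 25 March 2030, so daylight saving is in effect and Lumell Administrative Region is at UTC−06:00.
09:45 UTC − 6h = 03:45 Lumell Administrative Region.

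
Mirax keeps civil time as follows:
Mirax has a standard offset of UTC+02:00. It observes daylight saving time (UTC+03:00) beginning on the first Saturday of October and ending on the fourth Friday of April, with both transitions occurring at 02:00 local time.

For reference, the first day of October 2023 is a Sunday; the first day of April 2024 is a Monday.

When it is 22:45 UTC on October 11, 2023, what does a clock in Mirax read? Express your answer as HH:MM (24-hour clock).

1 October 2023 is a Sunday, so the first Saturday is October 7.
1 April 2024 is a Monday, so the first Friday is April 5 and the fourth is April 26.
At the standard offset (UTC+02:00), 22:45 UTC + 2h = 00:45 Mirax standard time (rolling into the next day, 12 October 2023).
The standard-time date in Mirax, October 12, 2023, lies within the daylight-saving period (7 October 2023 – 26 April 2024), so Mirax is on daylight time, UTC+03:00.
22:45 UTC + 3h = 01:45 local (rolling into the next day, 12 October 2023).

01:45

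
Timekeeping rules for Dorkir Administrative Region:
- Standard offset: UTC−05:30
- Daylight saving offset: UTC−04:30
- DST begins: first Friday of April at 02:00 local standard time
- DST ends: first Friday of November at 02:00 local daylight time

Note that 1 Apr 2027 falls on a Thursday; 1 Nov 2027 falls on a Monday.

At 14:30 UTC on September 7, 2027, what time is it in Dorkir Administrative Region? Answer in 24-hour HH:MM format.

1 April 2027 is a Thursday, so the first Friday is April 2.
1 November 2027 is a Monday, so the first Friday is November 5.
At the standard offset (UTC−05:30), 14:30 UTC − 5h30m = 09:00 Dorkir Administrative Region standard time.
Daylight saving runs 2 April – 5 November; the standard-time date in Dorkir Administrative Region, September 7, 2027, is inside that window, so Dorkir Administrative Region is at UTC−04:30.
14:30 UTC − 4h30m = 10:00 local.

10:00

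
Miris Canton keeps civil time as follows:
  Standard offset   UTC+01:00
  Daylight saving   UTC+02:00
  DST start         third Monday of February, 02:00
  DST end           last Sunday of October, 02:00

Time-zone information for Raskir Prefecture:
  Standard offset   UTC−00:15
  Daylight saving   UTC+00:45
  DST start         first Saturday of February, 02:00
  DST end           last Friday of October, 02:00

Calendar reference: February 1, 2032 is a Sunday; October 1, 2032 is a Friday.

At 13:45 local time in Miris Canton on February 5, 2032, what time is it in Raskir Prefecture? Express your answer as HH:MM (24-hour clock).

12:30

1 February 2032 is a Sunday, so the first Monday is February 2 and the third is February 16.
1 October 2032 is a Friday, so Sundays fall on 3, 10, 17, 24, 31; the last is October 31.
February 5, 2032 does not fall between 16 February and 31 October, so daylight saving is not in effect and Miris Canton is at UTC+01:00.
13:45 Miris Canton − 1h = 12:45 UTC.
1 February 2032 is a Sunday, so the first Saturday is February 7.
1 October 2032 is a Friday, so Fridays fall on 1, 8, 15, 22, 29; the last is October 29.
At the standard offset (UTC−00:15), 12:45 UTC − 0h15m = 12:30 Raskir Prefecture standard time.
The standard-time date in Raskir Prefecture, February 5, 2032, is outside the daylight-saving period (7 February – 29 October), so Raskir Prefecture is on standard time, UTC−00:15.
12:45 UTC − 0h15m = 12:30 Raskir Prefecture.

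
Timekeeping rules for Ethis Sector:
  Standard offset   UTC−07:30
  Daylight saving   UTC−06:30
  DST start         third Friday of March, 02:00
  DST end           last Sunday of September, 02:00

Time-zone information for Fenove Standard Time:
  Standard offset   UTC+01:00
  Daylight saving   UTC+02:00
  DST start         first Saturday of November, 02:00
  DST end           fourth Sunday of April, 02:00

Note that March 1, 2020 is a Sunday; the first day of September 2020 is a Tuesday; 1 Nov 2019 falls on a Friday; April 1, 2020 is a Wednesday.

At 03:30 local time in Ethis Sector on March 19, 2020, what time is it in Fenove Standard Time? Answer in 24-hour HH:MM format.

13:00

1 March 2020 is a Sunday, so the first Friday is March 6 and the third is March 20.
1 September 2020 is a Tuesday, so Sundays fall on 6, 13, 20, 27; the last is September 27.
March 19, 2020 is outside the daylight-saving period (20 March – 27 September), so Ethis Sector is on standard time, UTC−07:30.
03:30 Ethis Sector + 7h30m = 11:00 UTC.
1 November 2019 is a Friday, so the first Saturday is November 2.
1 April 2020 is a Wednesday, so the first Sunday is April 5 and the fourth is April 26.
At the standard offset (UTC+01:00), 11:00 UTC + 1h = 12:00 Fenove Standard Time standard time.
The standard-time date in Fenove Standard Time, March 19, 2020, falls between 2 November 2019 and 26 April 2020, so daylight saving is in effect and Fenove Standard Time is at UTC+02:00.
11:00 UTC + 2h = 13:00 Fenove Standard Time.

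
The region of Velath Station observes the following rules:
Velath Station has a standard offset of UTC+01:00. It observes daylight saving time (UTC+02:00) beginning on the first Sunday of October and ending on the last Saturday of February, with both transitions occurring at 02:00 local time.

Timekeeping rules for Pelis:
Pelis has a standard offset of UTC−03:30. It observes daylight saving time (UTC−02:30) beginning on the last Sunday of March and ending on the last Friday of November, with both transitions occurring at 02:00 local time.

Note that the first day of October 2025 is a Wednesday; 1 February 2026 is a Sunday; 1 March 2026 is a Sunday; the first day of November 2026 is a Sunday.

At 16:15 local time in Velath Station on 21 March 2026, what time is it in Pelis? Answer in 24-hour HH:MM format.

11:45

1 October 2025 is a Wednesday, so the first Sunday is October 5.
1 February 2026 is a Sunday, so Saturdays fall on 7, 14, 21, 28; the last is February 28.
21 March 2026 does not fall between 5 October 2025 and 28 February 2026, so daylight saving is not in effect and Velath Station is at UTC+01:00.
16:15 Velath Station − 1h = 15:15 UTC.
1 March 2026 is a Sunday, so Sundays fall on 1, 8, 15, 22, 29; the last is March 29.
1 November 2026 is a Sunday, so Fridays fall on 6, 13, 20, 27; the last is November 27.
At the standard offset (UTC−03:30), 15:15 UTC − 3h30m = 11:45 Pelis standard time.
The standard-time date in Pelis, 21 March 2026, does not fall between 29 March and 27 November, so daylight saving is not in effect and Pelis is at UTC−03:30.
15:15 UTC − 3h30m = 11:45 Pelis.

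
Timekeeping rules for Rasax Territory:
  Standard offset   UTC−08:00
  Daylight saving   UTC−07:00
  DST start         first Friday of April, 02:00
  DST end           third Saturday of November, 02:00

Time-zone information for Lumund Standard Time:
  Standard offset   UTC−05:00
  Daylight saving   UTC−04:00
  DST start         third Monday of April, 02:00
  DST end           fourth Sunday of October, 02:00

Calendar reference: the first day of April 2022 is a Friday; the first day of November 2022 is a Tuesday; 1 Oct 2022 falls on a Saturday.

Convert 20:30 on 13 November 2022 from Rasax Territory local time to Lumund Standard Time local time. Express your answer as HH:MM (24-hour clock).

22:30

1 April 2022 is a Friday, so the first Friday is April 1.
1 November 2022 is a Tuesday, so the first Saturday is November 5 and the third is November 19.
13 November 2022 falls between 1 April and 19 November, so daylight saving is in effect and Rasax Territory is at UTC−07:00.
20:30 Rasax Territory + 7h = 03:30 UTC (rolling into the next day, 14 November 2022).
1 April 2022 is a Friday, so the first Monday is April 4 and the third is April 18.
1 October 2022 is a Saturday, so the first Sunday is October 2 and the fourth is October 23.
At the standard offset (UTC−05:00), 03:30 UTC − 5h = 22:30 Lumund Standard Time standard time (rolling into the previous day, 13 November 2022).
The standard-time date in Lumund Standard Time, 13 November 2022, does not fall between 18 April and 23 October, so daylight saving is not in effect and Lumund Standard Time is at UTC−05:00.
03:30 UTC − 5h = 22:30 Lumund Standard Time (rolling into the previous day, 13 November 2022).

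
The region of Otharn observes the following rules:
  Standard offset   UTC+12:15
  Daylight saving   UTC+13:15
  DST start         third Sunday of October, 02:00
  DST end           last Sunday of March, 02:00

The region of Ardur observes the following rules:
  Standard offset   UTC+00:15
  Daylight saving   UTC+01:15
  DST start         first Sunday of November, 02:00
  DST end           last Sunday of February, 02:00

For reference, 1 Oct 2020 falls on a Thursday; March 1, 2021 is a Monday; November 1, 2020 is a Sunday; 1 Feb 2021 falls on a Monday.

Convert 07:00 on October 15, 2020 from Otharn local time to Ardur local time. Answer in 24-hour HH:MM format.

19:00

1 October 2020 is a Thursday, so the first Sunday is October 4 and the third is October 18.
1 March 2021 is a Monday, so Sundays fall on 7, 14, 21, 28; the last is March 28.
October 15, 2020 does not fall between 18 October 2020 and 28 March 2021, so daylight saving is not in effect and Otharn is at UTC+12:15.
07:00 Otharn − 12h15m = 18:45 UTC (rolling into the previous day, 14 October 2020).
1 November 2020 is a Sunday, so the first Sunday is November 1.
1 February 2021 is a Monday, so Sundays fall on 7, 14, 21, 28; the last is February 28.
At the standard offset (UTC+00:15), 18:45 UTC + 0h15m = 19:00 Ardur standard time.
The standard-time date in Ardur, October 14, 2020, is outside the daylight-saving period (1 November 2020 – 28 February 2021), so Ardur is on standard time, UTC+00:15.
18:45 UTC + 0h15m = 19:00 Ardur.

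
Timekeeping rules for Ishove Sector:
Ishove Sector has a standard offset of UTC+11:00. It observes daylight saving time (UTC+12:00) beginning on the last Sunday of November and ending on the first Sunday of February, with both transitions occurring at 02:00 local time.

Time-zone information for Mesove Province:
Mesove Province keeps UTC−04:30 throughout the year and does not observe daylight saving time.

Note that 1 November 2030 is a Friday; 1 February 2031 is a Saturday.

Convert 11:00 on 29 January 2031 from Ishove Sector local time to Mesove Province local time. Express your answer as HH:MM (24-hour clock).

1 November 2030 is a Friday, so Sundays fall on 3, 10, 17, 24; the last is November 24.
1 February 2031 is a Saturday, so the first Sunday is February 2.
Daylight saving runs 24 November 2030 – 2 February 2031; 29 January 2031 is inside that window, so Ishove Sector is at UTC+12:00.
11:00 Ishove Sector − 12h = 23:00 UTC (rolling into the previous day, 28 January 2031).
Mesove Province stays on UTC−04:30 all year.
23:00 UTC − 4h30m = 18:30 Mesove Province.

18:30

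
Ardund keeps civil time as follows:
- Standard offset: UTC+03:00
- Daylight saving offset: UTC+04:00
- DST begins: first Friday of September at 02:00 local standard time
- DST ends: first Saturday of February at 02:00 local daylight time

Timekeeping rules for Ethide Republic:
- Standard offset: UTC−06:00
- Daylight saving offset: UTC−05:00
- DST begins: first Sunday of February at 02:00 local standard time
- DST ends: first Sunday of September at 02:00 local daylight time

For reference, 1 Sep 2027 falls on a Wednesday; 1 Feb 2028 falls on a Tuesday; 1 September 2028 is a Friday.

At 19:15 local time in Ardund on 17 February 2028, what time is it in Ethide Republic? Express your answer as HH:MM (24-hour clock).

1 September 2027 is a Wednesday, so the first Friday is September 3.
1 February 2028 is a Tuesday, so the first Saturday is February 5.
17 February 2028 is outside the daylight-saving period (3 September 2027 – 5 February 2028), so Ardund is on standard time, UTC+03:00.
19:15 Ardund − 3h = 16:15 UTC.
1 February 2028 is a Tuesday, so the first Sunday is February 6.
1 September 2028 is a Friday, so the first Sunday is September 3.
At the standard offset (UTC−06:00), 16:15 UTC − 6h = 10:15 Ethide Republic standard time.
The standard-time date in Ethide Republic, 17 February 2028, falls between 6 February and 3 September, so daylight saving is in effect and Ethide Republic is at UTC−05:00.
16:15 UTC − 5h = 11:15 Ethide Republic.

11:15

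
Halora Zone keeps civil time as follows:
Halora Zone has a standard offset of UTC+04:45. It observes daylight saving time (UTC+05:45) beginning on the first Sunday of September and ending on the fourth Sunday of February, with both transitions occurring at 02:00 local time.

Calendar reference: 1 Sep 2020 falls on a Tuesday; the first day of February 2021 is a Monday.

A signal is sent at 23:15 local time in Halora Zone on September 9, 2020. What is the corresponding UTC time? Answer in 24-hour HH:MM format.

17:30

1 September 2020 is a Tuesday, so the first Sunday is September 6.
1 February 2021 is a Monday, so the first Sunday is February 7 and the fourth is February 28.
September 9, 2020 falls between 6 September 2020 and 28 February 2021, so daylight saving is in effect and Halora Zone is at UTC+05:45.
23:15 local − 5h45m = 17:30 UTC.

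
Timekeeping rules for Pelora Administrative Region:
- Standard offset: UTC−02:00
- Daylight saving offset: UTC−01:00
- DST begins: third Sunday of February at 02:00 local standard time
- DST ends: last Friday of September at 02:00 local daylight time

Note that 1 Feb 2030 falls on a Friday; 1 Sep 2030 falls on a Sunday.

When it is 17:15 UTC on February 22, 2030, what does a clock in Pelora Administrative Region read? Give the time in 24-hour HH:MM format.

16:15

1 February 2030 is a Friday, so the first Sunday is February 3 and the third is February 17.
1 September 2030 is a Sunday, so Fridays fall on 6, 13, 20, 27; the last is September 27.
At the standard offset (UTC−02:00), 17:15 UTC − 2h = 15:15 Pelora Administrative Region standard time.
The standard-time date in Pelora Administrative Region, February 22, 2030, falls between 17 February and 27 September, so daylight saving is in effect and Pelora Administrative Region is at UTC−01:00.
17:15 UTC − 1h = 16:15 local.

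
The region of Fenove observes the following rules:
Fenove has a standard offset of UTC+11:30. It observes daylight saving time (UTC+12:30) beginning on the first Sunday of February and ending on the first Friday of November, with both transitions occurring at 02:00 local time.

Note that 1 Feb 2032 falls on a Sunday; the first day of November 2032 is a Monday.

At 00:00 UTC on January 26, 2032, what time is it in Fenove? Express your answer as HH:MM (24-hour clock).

11:30

1 February 2032 is a Sunday, so the first Sunday is February 1.
1 November 2032 is a Monday, so the first Friday is November 5.
At the standard offset (UTC+11:30), 00:00 UTC + 11h30m = 11:30 Fenove standard time.
The standard-time date in Fenove, January 26, 2032, does not fall between 1 February and 5 November, so daylight saving is not in effect and Fenove is at UTC+11:30.
00:00 UTC + 11h30m = 11:30 local.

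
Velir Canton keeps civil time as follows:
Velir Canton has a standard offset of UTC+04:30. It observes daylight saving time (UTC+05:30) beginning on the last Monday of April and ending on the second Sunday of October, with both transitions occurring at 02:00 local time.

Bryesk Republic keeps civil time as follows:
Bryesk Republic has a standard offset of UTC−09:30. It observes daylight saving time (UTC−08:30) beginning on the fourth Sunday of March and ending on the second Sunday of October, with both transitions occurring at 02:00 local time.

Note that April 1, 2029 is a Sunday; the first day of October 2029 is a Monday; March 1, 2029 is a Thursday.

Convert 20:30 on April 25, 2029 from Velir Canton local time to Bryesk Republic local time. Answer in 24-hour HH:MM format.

07:30

1 April 2029 is a Sunday, so Mondays fall on 2, 9, 16, 23, 30; the last is April 30.
1 October 2029 is a Monday, so the first Sunday is October 7 and the second is October 14.
April 25, 2029 is outside the daylight-saving period (30 April – 14 October), so Velir Canton is on standard time, UTC+04:30.
20:30 Velir Canton − 4h30m = 16:00 UTC.
1 March 2029 is a Thursday, so the first Sunday is March 4 and the fourth is March 25.
1 October 2029 is a Monday, so the first Sunday is October 7 and the second is October 14.
At the standard offset (UTC−09:30), 16:00 UTC − 9h30m = 06:30 Bryesk Republic standard time.
The standard-time date in Bryesk Republic, April 25, 2029, falls between 25 March and 14 October, so daylight saving is in effect and Bryesk Republic is at UTC−08:30.
16:00 UTC − 8h30m = 07:30 Bryesk Republic.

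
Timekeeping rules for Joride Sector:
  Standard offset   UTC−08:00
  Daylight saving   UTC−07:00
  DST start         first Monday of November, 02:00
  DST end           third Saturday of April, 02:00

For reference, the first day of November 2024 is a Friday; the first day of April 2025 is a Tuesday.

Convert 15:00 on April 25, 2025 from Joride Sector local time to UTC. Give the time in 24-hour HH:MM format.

1 November 2024 is a Friday, so the first Monday is November 4.
1 April 2025 is a Tuesday, so the first Saturday is April 5 and the third is April 19.
April 25, 2025 does not fall between 4 November 2024 and 19 April 2025, so daylight saving is not in effect and Joride Sector is at UTC−08:00.
15:00 local + 8h = 23:00 UTC.

23:00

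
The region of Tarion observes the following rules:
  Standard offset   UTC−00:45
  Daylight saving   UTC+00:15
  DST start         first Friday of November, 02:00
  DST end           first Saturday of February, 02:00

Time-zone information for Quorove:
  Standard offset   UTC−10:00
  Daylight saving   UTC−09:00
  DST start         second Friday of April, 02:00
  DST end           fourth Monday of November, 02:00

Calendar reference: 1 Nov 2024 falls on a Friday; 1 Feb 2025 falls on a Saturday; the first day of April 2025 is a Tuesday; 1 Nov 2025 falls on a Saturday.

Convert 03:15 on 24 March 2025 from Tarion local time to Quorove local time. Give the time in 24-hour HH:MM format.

1 November 2024 is a Friday, so the first Friday is November 1.
1 February 2025 is a Saturday, so the first Saturday is February 1.
24 March 2025 is outside the daylight-saving period (1 November 2024 – 1 February 2025), so Tarion is on standard time, UTC−00:45.
03:15 Tarion + 0h45m = 04:00 UTC.
1 April 2025 is a Tuesday, so the first Friday is April 4 and the second is April 11.
1 November 2025 is a Saturday, so the first Monday is November 3 and the fourth is November 24.
At the standard offset (UTC−10:00), 04:00 UTC − 10h = 18:00 Quorove standard time (rolling into the previous day, 23 March 2025).
Daylight saving runs 11 April – 24 November; the standard-time date in Quorove, 23 March 2025, is outside that window, so Quorove is on standard time at UTC−10:00.
04:00 UTC − 10h = 18:00 Quorove (rolling into the previous day, 23 March 2025).

18:00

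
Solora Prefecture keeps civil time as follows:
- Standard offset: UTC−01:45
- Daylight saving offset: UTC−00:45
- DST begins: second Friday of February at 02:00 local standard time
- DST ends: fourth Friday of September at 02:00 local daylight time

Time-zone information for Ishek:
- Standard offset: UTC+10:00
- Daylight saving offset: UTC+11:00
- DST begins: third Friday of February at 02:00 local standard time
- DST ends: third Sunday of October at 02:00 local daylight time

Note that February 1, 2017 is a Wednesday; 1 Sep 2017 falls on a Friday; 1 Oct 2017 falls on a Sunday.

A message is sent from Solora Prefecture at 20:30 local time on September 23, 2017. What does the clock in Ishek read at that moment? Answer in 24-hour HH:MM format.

09:15

1 February 2017 is a Wednesday, so the first Friday is February 3 and the second is February 10.
1 September 2017 is a Friday, so the first Friday is September 1 and the fourth is September 22.
September 23, 2017 does not fall between 10 February and 22 September, so daylight saving is not in effect and Solora Prefecture is at UTC−01:45.
20:30 Solora Prefecture + 1h45m = 22:15 UTC.
1 February 2017 is a Wednesday, so the first Friday is February 3 and the third is February 17.
1 October 2017 is a Sunday, so the first Sunday is October 1 and the third is October 15.
At the standard offset (UTC+10:00), 22:15 UTC + 10h = 08:15 Ishek standard time (rolling into the next day, 24 September 2017).
The standard-time date in Ishek, September 24, 2017, falls between 17 February and 15 October, so daylight saving is in effect and Ishek is at UTC+11:00.
22:15 UTC + 11h = 09:15 Ishek (rolling into the next day, 24 September 2017).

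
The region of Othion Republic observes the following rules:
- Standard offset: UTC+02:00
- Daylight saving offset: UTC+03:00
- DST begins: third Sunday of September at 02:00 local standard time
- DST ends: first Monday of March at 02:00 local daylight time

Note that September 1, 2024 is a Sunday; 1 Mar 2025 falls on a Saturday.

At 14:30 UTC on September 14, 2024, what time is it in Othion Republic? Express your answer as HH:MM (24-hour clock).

16:30

1 September 2024 is a Sunday, so the first Sunday is September 1 and the third is September 15.
1 March 2025 is a Saturday, so the first Monday is March 3.
At the standard offset (UTC+02:00), 14:30 UTC + 2h = 16:30 Othion Republic standard time.
The standard-time date in Othion Republic, September 14, 2024, does not fall between 15 September 2024 and 3 March 2025, so daylight saving is not in effect and Othion Republic is at UTC+02:00.
14:30 UTC + 2h = 16:30 local.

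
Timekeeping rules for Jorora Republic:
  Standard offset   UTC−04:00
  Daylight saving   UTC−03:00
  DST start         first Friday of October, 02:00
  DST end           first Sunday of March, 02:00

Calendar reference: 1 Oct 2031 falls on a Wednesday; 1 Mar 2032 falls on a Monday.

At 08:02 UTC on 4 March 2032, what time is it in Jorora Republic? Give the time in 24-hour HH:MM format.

1 October 2031 is a Wednesday, so the first Friday is October 3.
1 March 2032 is a Monday, so the first Sunday is March 7.
At the standard offset (UTC−04:00), 08:02 UTC − 4h = 04:02 Jorora Republic standard time.
Daylight saving runs 3 October 2031 – 7 March 2032; the standard-time date in Jorora Republic, 4 March 2032, is inside that window, so Jorora Republic is at UTC−03:00.
08:02 UTC − 3h = 05:02 local.

05:02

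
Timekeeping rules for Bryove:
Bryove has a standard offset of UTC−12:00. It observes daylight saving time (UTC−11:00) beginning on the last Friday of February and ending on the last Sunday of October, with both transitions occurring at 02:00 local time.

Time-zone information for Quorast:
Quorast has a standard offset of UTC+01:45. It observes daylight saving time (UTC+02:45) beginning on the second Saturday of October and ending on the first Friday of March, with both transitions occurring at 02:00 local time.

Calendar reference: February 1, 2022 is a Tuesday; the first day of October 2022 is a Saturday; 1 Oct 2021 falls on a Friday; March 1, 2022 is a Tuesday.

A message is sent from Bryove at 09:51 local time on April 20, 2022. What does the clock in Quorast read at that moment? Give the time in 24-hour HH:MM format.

22:36

1 February 2022 is a Tuesday, so Fridays fall on 4, 11, 18, 25; the last is February 25.
1 October 2022 is a Saturday, so Sundays fall on 2, 9, 16, 23, 30; the last is October 30.
April 20, 2022 falls between 25 February and 30 October, so daylight saving is in effect and Bryove is at UTC−11:00.
09:51 Bryove + 11h = 20:51 UTC.
1 October 2021 is a Friday, so the first Saturday is October 2 and the second is October 9.
1 March 2022 is a Tuesday, so the first Friday is March 4.
At the standard offset (UTC+01:45), 20:51 UTC + 1h45m = 22:36 Quorast standard time.
Daylight saving runs 9 October 2021 – 4 March 2022; the standard-time date in Quorast, April 20, 2022, is outside that window, so Quorast is on standard time at UTC+01:45.
20:51 UTC + 1h45m = 22:36 Quorast.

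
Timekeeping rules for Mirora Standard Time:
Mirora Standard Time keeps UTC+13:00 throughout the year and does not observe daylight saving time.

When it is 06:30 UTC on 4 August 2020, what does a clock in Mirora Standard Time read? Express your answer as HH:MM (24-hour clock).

Mirora Standard Time has no daylight saving, so its offset is UTC+13:00 year-round.
06:30 UTC + 13h = 19:30 local.

19:30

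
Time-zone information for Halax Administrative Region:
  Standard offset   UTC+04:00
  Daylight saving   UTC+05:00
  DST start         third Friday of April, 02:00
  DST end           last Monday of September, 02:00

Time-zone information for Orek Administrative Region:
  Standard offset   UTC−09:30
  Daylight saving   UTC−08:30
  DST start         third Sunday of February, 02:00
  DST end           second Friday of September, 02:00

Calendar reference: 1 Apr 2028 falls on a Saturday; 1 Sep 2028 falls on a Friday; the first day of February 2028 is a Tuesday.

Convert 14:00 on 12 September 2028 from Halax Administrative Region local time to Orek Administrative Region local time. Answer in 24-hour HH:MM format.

1 April 2028 is a Saturday, so the first Friday is April 7 and the third is April 21.
1 September 2028 is a Friday, so Mondays fall on 4, 11, 18, 25; the last is September 25.
12 September 2028 lies within the daylight-saving period (21 April – 25 September), so Halax Administrative Region is on daylight time, UTC+05:00.
14:00 Halax Administrative Region − 5h = 09:00 UTC.
1 February 2028 is a Tuesday, so the first Sunday is February 6 and the third is February 20.
1 September 2028 is a Friday, so the first Friday is September 1 and the second is September 8.
At the standard offset (UTC−09:30), 09:00 UTC − 9h30m = 23:30 Orek Administrative Region standard time (rolling into the previous day, 11 September 2028).
The standard-time date in Orek Administrative Region, 11 September 2028, does not fall between 20 February and 8 September, so daylight saving is not in effect and Orek Administrative Region is at UTC−09:30.
09:00 UTC − 9h30m = 23:30 Orek Administrative Region (rolling into the previous day, 11 September 2028).

23:30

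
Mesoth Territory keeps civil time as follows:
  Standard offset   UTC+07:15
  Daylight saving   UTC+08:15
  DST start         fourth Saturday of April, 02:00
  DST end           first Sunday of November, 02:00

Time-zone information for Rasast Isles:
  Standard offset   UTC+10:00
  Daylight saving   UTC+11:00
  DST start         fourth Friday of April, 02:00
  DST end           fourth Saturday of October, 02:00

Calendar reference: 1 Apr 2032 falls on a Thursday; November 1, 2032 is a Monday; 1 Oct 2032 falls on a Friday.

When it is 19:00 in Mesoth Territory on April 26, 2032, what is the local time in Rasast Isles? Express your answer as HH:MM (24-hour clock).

21:45

1 April 2032 is a Thursday, so the first Saturday is April 3 and the fourth is April 24.
1 November 2032 is a Monday, so the first Sunday is November 7.
Daylight saving runs 24 April – 7 November; April 26, 2032 is inside that window, so Mesoth Territory is at UTC+08:15.
19:00 Mesoth Territory − 8h15m = 10:45 UTC.
1 April 2032 is a Thursday, so the first Friday is April 2 and the fourth is April 23.
1 October 2032 is a Friday, so the first Saturday is October 2 and the fourth is October 23.
At the standard offset (UTC+10:00), 10:45 UTC + 10h = 20:45 Rasast Isles standard time.
The standard-time date in Rasast Isles, April 26, 2032, lies within the daylight-saving period (23 April – 23 October), so Rasast Isles is on daylight time, UTC+11:00.
10:45 UTC + 11h = 21:45 Rasast Isles.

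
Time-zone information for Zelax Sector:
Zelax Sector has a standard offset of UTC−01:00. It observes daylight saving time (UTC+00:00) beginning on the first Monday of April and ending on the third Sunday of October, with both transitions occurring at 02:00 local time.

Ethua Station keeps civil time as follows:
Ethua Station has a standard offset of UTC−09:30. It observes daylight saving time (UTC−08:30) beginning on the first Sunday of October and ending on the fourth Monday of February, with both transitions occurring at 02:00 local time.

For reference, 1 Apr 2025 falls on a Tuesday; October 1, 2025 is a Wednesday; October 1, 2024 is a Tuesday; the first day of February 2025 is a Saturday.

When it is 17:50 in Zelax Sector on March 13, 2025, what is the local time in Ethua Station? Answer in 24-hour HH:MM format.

09:20

1 April 2025 is a Tuesday, so the first Monday is April 7.
1 October 2025 is a Wednesday, so the first Sunday is October 5 and the third is October 19.
March 13, 2025 does not fall between 7 April and 19 October, so daylight saving is not in effect and Zelax Sector is at UTC−01:00.
17:50 Zelax Sector + 1h = 18:50 UTC.
1 October 2024 is a Tuesday, so the first Sunday is October 6.
1 February 2025 is a Saturday, so the first Monday is February 3 and the fourth is February 24.
At the standard offset (UTC−09:30), 18:50 UTC − 9h30m = 09:20 Ethua Station standard time.
The standard-time date in Ethua Station, March 13, 2025, does not fall between 6 October 2024 and 24 February 2025, so daylight saving is not in effect and Ethua Station is at UTC−09:30.
18:50 UTC − 9h30m = 09:20 Ethua Station.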